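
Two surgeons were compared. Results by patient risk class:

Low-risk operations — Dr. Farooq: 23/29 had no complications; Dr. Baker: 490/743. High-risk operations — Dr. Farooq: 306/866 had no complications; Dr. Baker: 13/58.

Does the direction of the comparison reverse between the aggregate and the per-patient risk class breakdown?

Yes

Low-risk: Dr. Farooq 23/29 = 79.3%, Dr. Baker 490/743 = 65.9% → Dr. Farooq
High-risk: Dr. Farooq 306/866 = 35.3%, Dr. Baker 13/58 = 22.4% → Dr. Farooq
Overall: Dr. Farooq 329/895 = 36.8%, Dr. Baker 503/801 = 62.8% → Dr. Baker
Dr. Farooq wins each patient risk group but Dr. Baker wins overall — the comparison reverses. Dr. Farooq's operations skew toward high-risk, which has a lower base rate.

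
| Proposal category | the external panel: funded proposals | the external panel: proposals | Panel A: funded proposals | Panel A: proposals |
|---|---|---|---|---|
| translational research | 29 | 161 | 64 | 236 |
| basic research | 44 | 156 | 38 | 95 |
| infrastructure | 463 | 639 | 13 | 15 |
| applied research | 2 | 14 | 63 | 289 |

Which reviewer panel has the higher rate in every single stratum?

Translational research: the external panel 29/161 = 18.0%, Panel A 64/236 = 27.1% → Panel A
Basic research: the external panel 44/156 = 28.2%, Panel A 38/95 = 40.0% → Panel A
Infrastructure: the external panel 463/639 = 72.5%, Panel A 13/15 = 86.7% → Panel A
Applied research: the external panel 2/14 = 14.3%, Panel A 63/289 = 21.8% → Panel A
Panel A has the higher rate in all 4 groups.

Panel A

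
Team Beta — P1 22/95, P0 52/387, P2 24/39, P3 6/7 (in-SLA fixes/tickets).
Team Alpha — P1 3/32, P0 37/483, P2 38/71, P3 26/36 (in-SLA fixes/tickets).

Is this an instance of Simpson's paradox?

P1: Team Beta 22/95 = 23.2%, Team Alpha 3/32 = 9.4% → Team Beta
P0: Team Beta 52/387 = 13.4%, Team Alpha 37/483 = 7.7% → Team Beta
P2: Team Beta 24/39 = 61.5%, Team Alpha 38/71 = 53.5% → Team Beta
P3: Team Beta 6/7 = 85.7%, Team Alpha 26/36 = 72.2% → Team Beta
Overall: Team Beta 104/528 = 19.7%, Team Alpha 104/622 = 16.7% → Team Beta
Team Beta wins overall and in every ticket group — no reversal.

No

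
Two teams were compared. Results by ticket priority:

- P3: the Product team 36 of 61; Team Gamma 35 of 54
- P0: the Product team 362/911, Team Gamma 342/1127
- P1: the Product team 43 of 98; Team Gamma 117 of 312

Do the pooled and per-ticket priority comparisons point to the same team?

No

P3: the Product team 36/61 = 59.0%, Team Gamma 35/54 = 64.8% → Team Gamma
P0: the Product team 362/911 = 39.7%, Team Gamma 342/1127 = 30.3% → the Product team
P1: the Product team 43/98 = 43.9%, Team Gamma 117/312 = 37.5% → the Product team
Overall: the Product team 441/1070 = 41.2%, Team Gamma 494/1493 = 33.1% → the Product team
Neither sweeps: the Product team wins 2 of 3 groups, Team Gamma wins 1. The Product team wins overall but not every group — no Simpson reversal.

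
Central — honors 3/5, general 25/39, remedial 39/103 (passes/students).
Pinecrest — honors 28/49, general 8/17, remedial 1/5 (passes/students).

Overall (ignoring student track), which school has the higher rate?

Honors: Central 3/5 = 60.0%, Pinecrest 28/49 = 57.1% → Central
General: Central 25/39 = 64.1%, Pinecrest 8/17 = 47.1% → Central
Remedial: Central 39/103 = 37.9%, Pinecrest 1/5 = 20.0% → Central
Overall: Central 67/147 = 45.6%, Pinecrest 37/71 = 52.1% → Pinecrest
(Central wins every student group but Pinecrest wins overall — Central's students skew toward the low-rate remedial group.)

Pinecrest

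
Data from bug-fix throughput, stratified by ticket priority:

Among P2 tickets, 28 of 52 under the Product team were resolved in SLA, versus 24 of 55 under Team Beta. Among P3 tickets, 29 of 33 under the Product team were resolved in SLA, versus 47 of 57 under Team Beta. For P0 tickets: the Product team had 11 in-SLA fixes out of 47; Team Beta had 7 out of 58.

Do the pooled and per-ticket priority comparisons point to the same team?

Yes

P2: the Product team 28/52 = 53.8%, Team Beta 24/55 = 43.6% → the Product team
P3: the Product team 29/33 = 87.9%, Team Beta 47/57 = 82.5% → the Product team
P0: the Product team 11/47 = 23.4%, Team Beta 7/58 = 12.1% → the Product team
Overall: the Product team 68/132 = 51.5%, Team Beta 78/170 = 45.9% → the Product team
The Product team wins overall and in every ticket group — no reversal.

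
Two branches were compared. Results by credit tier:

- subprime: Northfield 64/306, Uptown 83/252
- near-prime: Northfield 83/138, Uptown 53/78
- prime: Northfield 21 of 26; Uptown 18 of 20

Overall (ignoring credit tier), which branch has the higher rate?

Uptown

Subprime: Northfield 64/306 = 20.9%, Uptown 83/252 = 32.9% → Uptown
Near-prime: Northfield 83/138 = 60.1%, Uptown 53/78 = 67.9% → Uptown
Prime: Northfield 21/26 = 80.8%, Uptown 18/20 = 90.0% → Uptown
Overall: Northfield 168/470 = 35.7%, Uptown 154/350 = 44.0% → Uptown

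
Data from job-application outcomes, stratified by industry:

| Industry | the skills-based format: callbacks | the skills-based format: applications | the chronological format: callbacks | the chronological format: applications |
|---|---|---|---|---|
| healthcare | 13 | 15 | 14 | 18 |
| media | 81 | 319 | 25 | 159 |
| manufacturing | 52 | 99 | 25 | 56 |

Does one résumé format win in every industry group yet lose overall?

No

Healthcare: the skills-based format 13/15 = 86.7%, the chronological format 14/18 = 77.8% → the skills-based format
Media: the skills-based format 81/319 = 25.4%, the chronological format 25/159 = 15.7% → the skills-based format
Manufacturing: the skills-based format 52/99 = 52.5%, the chronological format 25/56 = 44.6% → the skills-based format
Overall: the skills-based format 146/433 = 33.7%, the chronological format 64/233 = 27.5% → the skills-based format
The skills-based format wins overall and in every industry group — no reversal.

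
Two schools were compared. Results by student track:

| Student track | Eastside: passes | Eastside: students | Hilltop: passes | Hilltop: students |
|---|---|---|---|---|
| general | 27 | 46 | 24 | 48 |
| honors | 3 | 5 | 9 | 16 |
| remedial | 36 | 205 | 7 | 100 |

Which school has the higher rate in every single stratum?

General: Eastside 27/46 = 58.7%, Hilltop 24/48 = 50.0% → Eastside
Honors: Eastside 3/5 = 60.0%, Hilltop 9/16 = 56.2% → Eastside
Remedial: Eastside 36/205 = 17.6%, Hilltop 7/100 = 7.0% → Eastside
Eastside has the higher rate in all 3 groups.

Eastside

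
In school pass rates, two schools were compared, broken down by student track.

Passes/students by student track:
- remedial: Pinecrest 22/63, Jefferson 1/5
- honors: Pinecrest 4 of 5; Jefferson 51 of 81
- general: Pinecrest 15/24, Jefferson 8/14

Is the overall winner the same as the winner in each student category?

Remedial: Pinecrest 22/63 = 34.9%, Jefferson 1/5 = 20.0% → Pinecrest
Honors: Pinecrest 4/5 = 80.0%, Jefferson 51/81 = 63.0% → Pinecrest
General: Pinecrest 15/24 = 62.5%, Jefferson 8/14 = 57.1% → Pinecrest
Overall: Pinecrest 41/92 = 44.6%, Jefferson 60/100 = 60.0% → Jefferson
Pinecrest wins each student group but Jefferson wins overall — the comparison reverses. Pinecrest's students skew toward remedial, which has a lower base rate.

No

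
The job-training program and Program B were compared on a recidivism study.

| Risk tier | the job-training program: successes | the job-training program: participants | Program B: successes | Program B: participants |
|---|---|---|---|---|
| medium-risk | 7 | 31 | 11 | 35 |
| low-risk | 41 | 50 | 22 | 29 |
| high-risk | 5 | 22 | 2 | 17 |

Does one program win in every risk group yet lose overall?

Medium-risk: the job-training program 7/31 = 22.6%, Program B 11/35 = 31.4% → Program B
Low-risk: the job-training program 41/50 = 82.0%, Program B 22/29 = 75.9% → the job-training program
High-risk: the job-training program 5/22 = 22.7%, Program B 2/17 = 11.8% → the job-training program
Overall: the job-training program 53/103 = 51.5%, Program B 35/81 = 43.2% → the job-training program
Neither sweeps: the job-training program wins 2 of 3 groups, Program B wins 1. The job-training program wins overall but not every group — no Simpson reversal.

No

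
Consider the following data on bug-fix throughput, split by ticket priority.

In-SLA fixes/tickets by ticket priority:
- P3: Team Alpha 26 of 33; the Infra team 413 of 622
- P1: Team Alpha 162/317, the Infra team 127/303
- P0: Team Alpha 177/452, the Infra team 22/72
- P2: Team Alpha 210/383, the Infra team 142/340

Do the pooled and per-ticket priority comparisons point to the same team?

No

P3: Team Alpha 26/33 = 78.8%, the Infra team 413/622 = 66.4% → Team Alpha
P1: Team Alpha 162/317 = 51.1%, the Infra team 127/303 = 41.9% → Team Alpha
P0: Team Alpha 177/452 = 39.2%, the Infra team 22/72 = 30.6% → Team Alpha
P2: Team Alpha 210/383 = 54.8%, the Infra team 142/340 = 41.8% → Team Alpha
Overall: Team Alpha 575/1185 = 48.5%, the Infra team 704/1337 = 52.7% → the Infra team
Team Alpha wins each ticket group but the Infra team wins overall — the comparison reverses. Team Alpha's tickets skew toward P0, which has a lower base rate.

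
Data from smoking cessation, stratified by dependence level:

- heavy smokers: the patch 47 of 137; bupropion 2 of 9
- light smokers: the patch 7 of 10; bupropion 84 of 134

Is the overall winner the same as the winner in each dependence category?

No

Heavy smokers: the patch 47/137 = 34.3%, bupropion 2/9 = 22.2% → the patch
Light smokers: the patch 7/10 = 70.0%, bupropion 84/134 = 62.7% → the patch
Overall: the patch 54/147 = 36.7%, bupropion 86/143 = 60.1% → bupropion
The patch wins each dependence group but bupropion wins overall — the comparison reverses. The patch's participants skew toward heavy smokers, which has a lower base rate.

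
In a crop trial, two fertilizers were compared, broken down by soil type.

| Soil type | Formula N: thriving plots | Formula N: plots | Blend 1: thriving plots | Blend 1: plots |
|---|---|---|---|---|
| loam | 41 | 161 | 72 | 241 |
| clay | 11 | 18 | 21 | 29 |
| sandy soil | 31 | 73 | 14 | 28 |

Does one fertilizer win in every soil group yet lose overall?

Loam: Formula N 41/161 = 25.5%, Blend 1 72/241 = 29.9% → Blend 1
Clay: Formula N 11/18 = 61.1%, Blend 1 21/29 = 72.4% → Blend 1
Sandy soil: Formula N 31/73 = 42.5%, Blend 1 14/28 = 50.0% → Blend 1
Overall: Formula N 83/252 = 32.9%, Blend 1 107/298 = 35.9% → Blend 1
Blend 1 wins overall and in every soil group — no reversal.

No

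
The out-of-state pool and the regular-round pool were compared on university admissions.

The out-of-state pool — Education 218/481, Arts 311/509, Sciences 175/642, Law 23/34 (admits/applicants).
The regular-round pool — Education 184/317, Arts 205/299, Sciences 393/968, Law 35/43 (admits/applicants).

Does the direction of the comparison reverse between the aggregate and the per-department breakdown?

Education: the out-of-state pool 218/481 = 45.3%, the regular-round pool 184/317 = 58.0% → the regular-round pool
Arts: the out-of-state pool 311/509 = 61.1%, the regular-round pool 205/299 = 68.6% → the regular-round pool
Sciences: the out-of-state pool 175/642 = 27.3%, the regular-round pool 393/968 = 40.6% → the regular-round pool
Law: the out-of-state pool 23/34 = 67.6%, the regular-round pool 35/43 = 81.4% → the regular-round pool
Overall: the out-of-state pool 727/1666 = 43.6%, the regular-round pool 817/1627 = 50.2% → the regular-round pool
The regular-round pool wins overall and in every department group — no reversal.

No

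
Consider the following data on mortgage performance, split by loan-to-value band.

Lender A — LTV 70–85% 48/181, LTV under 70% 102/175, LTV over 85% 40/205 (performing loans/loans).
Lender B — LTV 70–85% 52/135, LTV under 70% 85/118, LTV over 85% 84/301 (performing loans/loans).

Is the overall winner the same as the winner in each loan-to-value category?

Yes

LTV 70–85%: Lender A 48/181 = 26.5%, Lender B 52/135 = 38.5% → Lender B
LTV under 70%: Lender A 102/175 = 58.3%, Lender B 85/118 = 72.0% → Lender B
LTV over 85%: Lender A 40/205 = 19.5%, Lender B 84/301 = 27.9% → Lender B
Overall: Lender A 190/561 = 33.9%, Lender B 221/554 = 39.9% → Lender B
Lender B wins overall and in every loan-to-value group — no reversal.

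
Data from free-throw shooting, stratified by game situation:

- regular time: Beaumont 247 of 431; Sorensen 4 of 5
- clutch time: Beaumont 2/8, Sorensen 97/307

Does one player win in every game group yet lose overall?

Yes

Regular time: Beaumont 247/431 = 57.3%, Sorensen 4/5 = 80.0% → Sorensen
Clutch time: Beaumont 2/8 = 25.0%, Sorensen 97/307 = 31.6% → Sorensen
Overall: Beaumont 249/439 = 56.7%, Sorensen 101/312 = 32.4% → Beaumont
Sorensen wins each game group but Beaumont wins overall — the comparison reverses. Sorensen's attempts skew toward clutch time, which has a lower base rate.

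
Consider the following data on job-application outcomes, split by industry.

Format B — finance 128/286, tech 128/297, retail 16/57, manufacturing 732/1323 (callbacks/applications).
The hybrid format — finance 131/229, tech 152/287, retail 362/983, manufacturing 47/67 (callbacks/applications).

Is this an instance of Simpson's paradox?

Yes

Finance: Format B 128/286 = 44.8%, the hybrid format 131/229 = 57.2% → the hybrid format
Tech: Format B 128/297 = 43.1%, the hybrid format 152/287 = 53.0% → the hybrid format
Retail: Format B 16/57 = 28.1%, the hybrid format 362/983 = 36.8% → the hybrid format
Manufacturing: Format B 732/1323 = 55.3%, the hybrid format 47/67 = 70.1% → the hybrid format
Overall: Format B 1004/1963 = 51.1%, the hybrid format 692/1566 = 44.2% → Format B
The hybrid format wins each industry group but Format B wins overall — the comparison reverses. The hybrid format's applications skew toward retail, which has a lower base rate.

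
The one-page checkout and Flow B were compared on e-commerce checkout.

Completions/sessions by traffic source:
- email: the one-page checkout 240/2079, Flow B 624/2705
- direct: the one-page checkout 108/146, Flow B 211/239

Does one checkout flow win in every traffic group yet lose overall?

Email: the one-page checkout 240/2079 = 11.5%, Flow B 624/2705 = 23.1% → Flow B
Direct: the one-page checkout 108/146 = 74.0%, Flow B 211/239 = 88.3% → Flow B
Overall: the one-page checkout 348/2225 = 15.6%, Flow B 835/2944 = 28.4% → Flow B
Flow B wins overall and in every traffic group — no reversal.

No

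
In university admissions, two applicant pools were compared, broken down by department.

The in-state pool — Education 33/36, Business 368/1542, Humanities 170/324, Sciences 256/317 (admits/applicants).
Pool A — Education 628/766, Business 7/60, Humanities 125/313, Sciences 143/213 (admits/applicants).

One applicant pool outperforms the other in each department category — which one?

the in-state pool

Education: the in-state pool 33/36 = 91.7%, Pool A 628/766 = 82.0% → the in-state pool
Business: the in-state pool 368/1542 = 23.9%, Pool A 7/60 = 11.7% → the in-state pool
Humanities: the in-state pool 170/324 = 52.5%, Pool A 125/313 = 39.9% → the in-state pool
Sciences: the in-state pool 256/317 = 80.8%, Pool A 143/213 = 67.1% → the in-state pool
The in-state pool has the higher rate in all 4 groups.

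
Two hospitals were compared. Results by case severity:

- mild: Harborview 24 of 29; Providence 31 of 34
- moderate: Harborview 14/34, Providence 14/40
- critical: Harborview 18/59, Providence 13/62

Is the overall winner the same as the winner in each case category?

No

Mild: Harborview 24/29 = 82.8%, Providence 31/34 = 91.2% → Providence
Moderate: Harborview 14/34 = 41.2%, Providence 14/40 = 35.0% → Harborview
Critical: Harborview 18/59 = 30.5%, Providence 13/62 = 21.0% → Harborview
Overall: Harborview 56/122 = 45.9%, Providence 58/136 = 42.6% → Harborview
Neither sweeps: Harborview wins 2 of 3 groups, Providence wins 1. Harborview wins overall but not every group — no Simpson reversal.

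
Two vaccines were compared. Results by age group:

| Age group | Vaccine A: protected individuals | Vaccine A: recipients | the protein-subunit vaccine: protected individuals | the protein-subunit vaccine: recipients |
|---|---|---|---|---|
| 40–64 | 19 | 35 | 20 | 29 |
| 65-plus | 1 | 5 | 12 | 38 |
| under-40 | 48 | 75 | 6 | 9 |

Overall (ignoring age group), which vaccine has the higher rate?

Vaccine A

40–64: Vaccine A 19/35 = 54.3%, the protein-subunit vaccine 20/29 = 69.0% → the protein-subunit vaccine
65-plus: Vaccine A 1/5 = 20.0%, the protein-subunit vaccine 12/38 = 31.6% → the protein-subunit vaccine
Under-40: Vaccine A 48/75 = 64.0%, the protein-subunit vaccine 6/9 = 66.7% → the protein-subunit vaccine
Overall: Vaccine A 68/115 = 59.1%, the protein-subunit vaccine 38/76 = 50.0% → Vaccine A
(The protein-subunit vaccine wins every age group but Vaccine A wins overall — the protein-subunit vaccine's recipients skew toward the low-rate 65-plus group.)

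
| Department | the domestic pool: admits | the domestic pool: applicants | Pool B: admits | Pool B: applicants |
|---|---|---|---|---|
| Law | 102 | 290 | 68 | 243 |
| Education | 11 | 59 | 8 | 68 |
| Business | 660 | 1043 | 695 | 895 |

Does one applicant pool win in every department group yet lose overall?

Law: the domestic pool 102/290 = 35.2%, Pool B 68/243 = 28.0% → the domestic pool
Education: the domestic pool 11/59 = 18.6%, Pool B 8/68 = 11.8% → the domestic pool
Business: the domestic pool 660/1043 = 63.3%, Pool B 695/895 = 77.7% → Pool B
Overall: the domestic pool 773/1392 = 55.5%, Pool B 771/1206 = 63.9% → Pool B
Neither sweeps: the domestic pool wins 2 of 3 groups, Pool B wins 1. Pool B wins overall but not every group — no Simpson reversal.

No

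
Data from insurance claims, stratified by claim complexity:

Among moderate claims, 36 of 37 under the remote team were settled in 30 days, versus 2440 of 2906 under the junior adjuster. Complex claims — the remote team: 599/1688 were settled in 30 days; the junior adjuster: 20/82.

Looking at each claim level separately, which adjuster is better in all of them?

the remote team

Moderate: the remote team 36/37 = 97.3%, the junior adjuster 2440/2906 = 84.0% → the remote team
Complex: the remote team 599/1688 = 35.5%, the junior adjuster 20/82 = 24.4% → the remote team
The remote team has the higher rate in both groups.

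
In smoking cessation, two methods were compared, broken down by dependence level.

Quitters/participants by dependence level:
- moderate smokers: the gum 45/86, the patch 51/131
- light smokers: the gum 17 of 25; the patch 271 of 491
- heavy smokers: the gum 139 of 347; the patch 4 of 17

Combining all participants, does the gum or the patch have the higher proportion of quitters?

the patch

Moderate smokers: the gum 45/86 = 52.3%, the patch 51/131 = 38.9% → the gum
Light smokers: the gum 17/25 = 68.0%, the patch 271/491 = 55.2% → the gum
Heavy smokers: the gum 139/347 = 40.1%, the patch 4/17 = 23.5% → the gum
Overall: the gum 201/458 = 43.9%, the patch 326/639 = 51.0% → the patch
(The gum wins every dependence group but the patch wins overall — the gum's participants skew toward the low-rate heavy smokers group.)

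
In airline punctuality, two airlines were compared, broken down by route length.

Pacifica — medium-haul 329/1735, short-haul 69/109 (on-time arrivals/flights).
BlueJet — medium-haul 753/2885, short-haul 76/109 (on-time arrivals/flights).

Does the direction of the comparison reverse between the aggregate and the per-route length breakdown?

Medium-haul: Pacifica 329/1735 = 19.0%, BlueJet 753/2885 = 26.1% → BlueJet
Short-haul: Pacifica 69/109 = 63.3%, BlueJet 76/109 = 69.7% → BlueJet
Overall: Pacifica 398/1844 = 21.6%, BlueJet 829/2994 = 27.7% → BlueJet
BlueJet wins overall and in every route group — no reversal.

No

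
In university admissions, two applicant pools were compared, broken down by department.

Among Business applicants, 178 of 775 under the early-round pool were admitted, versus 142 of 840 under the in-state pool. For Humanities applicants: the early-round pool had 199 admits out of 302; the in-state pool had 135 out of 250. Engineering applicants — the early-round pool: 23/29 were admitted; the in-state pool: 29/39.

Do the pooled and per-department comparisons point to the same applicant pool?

Yes

Business: the early-round pool 178/775 = 23.0%, the in-state pool 142/840 = 16.9% → the early-round pool
Humanities: the early-round pool 199/302 = 65.9%, the in-state pool 135/250 = 54.0% → the early-round pool
Engineering: the early-round pool 23/29 = 79.3%, the in-state pool 29/39 = 74.4% → the early-round pool
Overall: the early-round pool 400/1106 = 36.2%, the in-state pool 306/1129 = 27.1% → the early-round pool
The early-round pool wins overall and in every department group — no reversal.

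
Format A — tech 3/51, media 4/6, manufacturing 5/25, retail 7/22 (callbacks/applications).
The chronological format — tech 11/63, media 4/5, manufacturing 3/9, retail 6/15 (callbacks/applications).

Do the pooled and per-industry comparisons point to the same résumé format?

Yes

Tech: Format A 3/51 = 5.9%, the chronological format 11/63 = 17.5% → the chronological format
Media: Format A 4/6 = 66.7%, the chronological format 4/5 = 80.0% → the chronological format
Manufacturing: Format A 5/25 = 20.0%, the chronological format 3/9 = 33.3% → the chronological format
Retail: Format A 7/22 = 31.8%, the chronological format 6/15 = 40.0% → the chronological format
Overall: Format A 19/104 = 18.3%, the chronological format 24/92 = 26.1% → the chronological format
The chronological format wins overall and in every industry group — no reversal.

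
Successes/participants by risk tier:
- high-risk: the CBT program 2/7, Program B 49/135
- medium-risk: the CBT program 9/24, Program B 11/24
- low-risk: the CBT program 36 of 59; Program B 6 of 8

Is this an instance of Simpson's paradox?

Yes

High-risk: the CBT program 2/7 = 28.6%, Program B 49/135 = 36.3% → Program B
Medium-risk: the CBT program 9/24 = 37.5%, Program B 11/24 = 45.8% → Program B
Low-risk: the CBT program 36/59 = 61.0%, Program B 6/8 = 75.0% → Program B
Overall: the CBT program 47/90 = 52.2%, Program B 66/167 = 39.5% → the CBT program
Program B wins each risk group but the CBT program wins overall — the comparison reverses. Program B's participants skew toward high-risk, which has a lower base rate.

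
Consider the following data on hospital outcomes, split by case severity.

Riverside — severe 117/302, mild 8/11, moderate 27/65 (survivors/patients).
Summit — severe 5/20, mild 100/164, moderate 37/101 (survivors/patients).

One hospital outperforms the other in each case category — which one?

Severe: Riverside 117/302 = 38.7%, Summit 5/20 = 25.0% → Riverside
Mild: Riverside 8/11 = 72.7%, Summit 100/164 = 61.0% → Riverside
Moderate: Riverside 27/65 = 41.5%, Summit 37/101 = 36.6% → Riverside
Riverside has the higher rate in all 3 groups.

Riverside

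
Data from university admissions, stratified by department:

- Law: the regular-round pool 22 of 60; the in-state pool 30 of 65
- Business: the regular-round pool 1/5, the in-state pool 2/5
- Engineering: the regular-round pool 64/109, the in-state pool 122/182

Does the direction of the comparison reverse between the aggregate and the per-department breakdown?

No

Law: the regular-round pool 22/60 = 36.7%, the in-state pool 30/65 = 46.2% → the in-state pool
Business: the regular-round pool 1/5 = 20.0%, the in-state pool 2/5 = 40.0% → the in-state pool
Engineering: the regular-round pool 64/109 = 58.7%, the in-state pool 122/182 = 67.0% → the in-state pool
Overall: the regular-round pool 87/174 = 50.0%, the in-state pool 154/252 = 61.1% → the in-state pool
The in-state pool wins overall and in every department group — no reversal.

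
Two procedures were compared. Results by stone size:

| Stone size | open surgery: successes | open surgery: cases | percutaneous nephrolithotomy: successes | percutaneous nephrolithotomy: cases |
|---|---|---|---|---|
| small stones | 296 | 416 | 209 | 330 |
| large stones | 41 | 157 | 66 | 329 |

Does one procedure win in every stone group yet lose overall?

No

Small stones: open surgery 296/416 = 71.2%, percutaneous nephrolithotomy 209/330 = 63.3% → open surgery
Large stones: open surgery 41/157 = 26.1%, percutaneous nephrolithotomy 66/329 = 20.1% → open surgery
Overall: open surgery 337/573 = 58.8%, percutaneous nephrolithotomy 275/659 = 41.7% → open surgery
Open surgery wins overall and in every stone group — no reversal.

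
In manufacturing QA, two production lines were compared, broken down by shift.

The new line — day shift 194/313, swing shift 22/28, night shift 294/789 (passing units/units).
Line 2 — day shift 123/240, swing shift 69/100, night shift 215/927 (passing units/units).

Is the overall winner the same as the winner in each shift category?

Day shift: the new line 194/313 = 62.0%, Line 2 123/240 = 51.2% → the new line
Swing shift: the new line 22/28 = 78.6%, Line 2 69/100 = 69.0% → the new line
Night shift: the new line 294/789 = 37.3%, Line 2 215/927 = 23.2% → the new line
Overall: the new line 510/1130 = 45.1%, Line 2 407/1267 = 32.1% → the new line
The new line wins overall and in every shift group — no reversal.

Yes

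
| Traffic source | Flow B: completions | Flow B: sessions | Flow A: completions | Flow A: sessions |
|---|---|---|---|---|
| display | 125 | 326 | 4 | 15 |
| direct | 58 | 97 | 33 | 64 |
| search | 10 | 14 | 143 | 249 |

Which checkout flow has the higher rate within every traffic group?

Flow B

Display: Flow B 125/326 = 38.3%, Flow A 4/15 = 26.7% → Flow B
Direct: Flow B 58/97 = 59.8%, Flow A 33/64 = 51.6% → Flow B
Search: Flow B 10/14 = 71.4%, Flow A 143/249 = 57.4% → Flow B
Flow B has the higher rate in all 3 groups.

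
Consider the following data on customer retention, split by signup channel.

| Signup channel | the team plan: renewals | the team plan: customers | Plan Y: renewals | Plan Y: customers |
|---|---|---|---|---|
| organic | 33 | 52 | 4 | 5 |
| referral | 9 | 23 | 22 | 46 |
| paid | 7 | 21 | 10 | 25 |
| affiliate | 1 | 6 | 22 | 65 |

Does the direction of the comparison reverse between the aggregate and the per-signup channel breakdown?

Organic: the team plan 33/52 = 63.5%, Plan Y 4/5 = 80.0% → Plan Y
Referral: the team plan 9/23 = 39.1%, Plan Y 22/46 = 47.8% → Plan Y
Paid: the team plan 7/21 = 33.3%, Plan Y 10/25 = 40.0% → Plan Y
Affiliate: the team plan 1/6 = 16.7%, Plan Y 22/65 = 33.8% → Plan Y
Overall: the team plan 50/102 = 49.0%, Plan Y 58/141 = 41.1% → the team plan
Plan Y wins each signup group but the team plan wins overall — the comparison reverses. Plan Y's customers skew toward affiliate, which has a lower base rate.

Yes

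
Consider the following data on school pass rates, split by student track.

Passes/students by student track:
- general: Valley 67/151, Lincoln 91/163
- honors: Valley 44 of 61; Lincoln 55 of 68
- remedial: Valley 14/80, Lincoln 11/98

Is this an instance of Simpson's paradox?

General: Valley 67/151 = 44.4%, Lincoln 91/163 = 55.8% → Lincoln
Honors: Valley 44/61 = 72.1%, Lincoln 55/68 = 80.9% → Lincoln
Remedial: Valley 14/80 = 17.5%, Lincoln 11/98 = 11.2% → Valley
Overall: Valley 125/292 = 42.8%, Lincoln 157/329 = 47.7% → Lincoln
Neither sweeps: Valley wins 1 of 3 groups, Lincoln wins 2. Lincoln wins overall but not every group — no Simpson reversal.

No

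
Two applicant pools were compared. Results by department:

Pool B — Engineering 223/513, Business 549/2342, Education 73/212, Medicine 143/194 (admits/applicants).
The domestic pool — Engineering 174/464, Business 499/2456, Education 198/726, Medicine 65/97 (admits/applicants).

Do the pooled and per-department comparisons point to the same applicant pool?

Engineering: Pool B 223/513 = 43.5%, the domestic pool 174/464 = 37.5% → Pool B
Business: Pool B 549/2342 = 23.4%, the domestic pool 499/2456 = 20.3% → Pool B
Education: Pool B 73/212 = 34.4%, the domestic pool 198/726 = 27.3% → Pool B
Medicine: Pool B 143/194 = 73.7%, the domestic pool 65/97 = 67.0% → Pool B
Overall: Pool B 988/3261 = 30.3%, the domestic pool 936/3743 = 25.0% → Pool B
Pool B wins overall and in every department group — no reversal.

Yes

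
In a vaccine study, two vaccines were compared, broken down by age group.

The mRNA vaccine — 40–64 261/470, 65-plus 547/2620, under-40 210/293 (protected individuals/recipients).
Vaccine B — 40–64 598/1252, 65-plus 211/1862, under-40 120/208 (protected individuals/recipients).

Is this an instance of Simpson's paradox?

No

40–64: the mRNA vaccine 261/470 = 55.5%, Vaccine B 598/1252 = 47.8% → the mRNA vaccine
65-plus: the mRNA vaccine 547/2620 = 20.9%, Vaccine B 211/1862 = 11.3% → the mRNA vaccine
Under-40: the mRNA vaccine 210/293 = 71.7%, Vaccine B 120/208 = 57.7% → the mRNA vaccine
Overall: the mRNA vaccine 1018/3383 = 30.1%, Vaccine B 929/3322 = 28.0% → the mRNA vaccine
The mRNA vaccine wins overall and in every age group — no reversal.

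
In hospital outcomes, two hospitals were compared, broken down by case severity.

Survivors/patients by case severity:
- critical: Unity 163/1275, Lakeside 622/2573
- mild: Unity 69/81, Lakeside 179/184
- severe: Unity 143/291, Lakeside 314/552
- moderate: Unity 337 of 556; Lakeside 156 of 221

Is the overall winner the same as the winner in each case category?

Yes

Critical: Unity 163/1275 = 12.8%, Lakeside 622/2573 = 24.2% → Lakeside
Mild: Unity 69/81 = 85.2%, Lakeside 179/184 = 97.3% → Lakeside
Severe: Unity 143/291 = 49.1%, Lakeside 314/552 = 56.9% → Lakeside
Moderate: Unity 337/556 = 60.6%, Lakeside 156/221 = 70.6% → Lakeside
Overall: Unity 712/2203 = 32.3%, Lakeside 1271/3530 = 36.0% → Lakeside
Lakeside wins overall and in every case group — no reversal.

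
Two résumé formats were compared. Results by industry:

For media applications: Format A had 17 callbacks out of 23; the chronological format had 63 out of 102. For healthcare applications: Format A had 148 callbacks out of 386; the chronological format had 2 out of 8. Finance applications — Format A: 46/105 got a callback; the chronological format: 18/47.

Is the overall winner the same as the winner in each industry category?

No

Media: Format A 17/23 = 73.9%, the chronological format 63/102 = 61.8% → Format A
Healthcare: Format A 148/386 = 38.3%, the chronological format 2/8 = 25.0% → Format A
Finance: Format A 46/105 = 43.8%, the chronological format 18/47 = 38.3% → Format A
Overall: Format A 211/514 = 41.1%, the chronological format 83/157 = 52.9% → the chronological format
Format A wins each industry group but the chronological format wins overall — the comparison reverses. Format A's applications skew toward healthcare, which has a lower base rate.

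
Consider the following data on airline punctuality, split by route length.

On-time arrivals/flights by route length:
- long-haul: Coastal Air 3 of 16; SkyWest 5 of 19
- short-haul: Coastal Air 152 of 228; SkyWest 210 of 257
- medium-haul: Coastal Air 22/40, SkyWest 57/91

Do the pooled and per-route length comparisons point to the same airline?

Long-haul: Coastal Air 3/16 = 18.8%, SkyWest 5/19 = 26.3% → SkyWest
Short-haul: Coastal Air 152/228 = 66.7%, SkyWest 210/257 = 81.7% → SkyWest
Medium-haul: Coastal Air 22/40 = 55.0%, SkyWest 57/91 = 62.6% → SkyWest
Overall: Coastal Air 177/284 = 62.3%, SkyWest 272/367 = 74.1% → SkyWest
SkyWest wins overall and in every route group — no reversal.

Yes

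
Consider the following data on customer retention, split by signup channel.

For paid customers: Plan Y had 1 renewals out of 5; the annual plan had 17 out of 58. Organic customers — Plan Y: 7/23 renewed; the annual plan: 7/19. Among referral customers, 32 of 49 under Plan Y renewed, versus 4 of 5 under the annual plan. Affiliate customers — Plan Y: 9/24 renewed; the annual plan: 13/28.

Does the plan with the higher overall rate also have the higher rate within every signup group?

No

Paid: Plan Y 1/5 = 20.0%, the annual plan 17/58 = 29.3% → the annual plan
Organic: Plan Y 7/23 = 30.4%, the annual plan 7/19 = 36.8% → the annual plan
Referral: Plan Y 32/49 = 65.3%, the annual plan 4/5 = 80.0% → the annual plan
Affiliate: Plan Y 9/24 = 37.5%, the annual plan 13/28 = 46.4% → the annual plan
Overall: Plan Y 49/101 = 48.5%, the annual plan 41/110 = 37.3% → Plan Y
The annual plan wins each signup group but Plan Y wins overall — the comparison reverses. The annual plan's customers skew toward paid, which has a lower base rate.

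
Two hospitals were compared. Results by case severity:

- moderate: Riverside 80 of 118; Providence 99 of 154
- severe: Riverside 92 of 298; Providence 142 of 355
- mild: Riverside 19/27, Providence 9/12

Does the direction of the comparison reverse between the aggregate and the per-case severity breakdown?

No

Moderate: Riverside 80/118 = 67.8%, Providence 99/154 = 64.3% → Riverside
Severe: Riverside 92/298 = 30.9%, Providence 142/355 = 40.0% → Providence
Mild: Riverside 19/27 = 70.4%, Providence 9/12 = 75.0% → Providence
Overall: Riverside 191/443 = 43.1%, Providence 250/521 = 48.0% → Providence
Neither sweeps: Riverside wins 1 of 3 groups, Providence wins 2. Providence wins overall but not every group — no Simpson reversal.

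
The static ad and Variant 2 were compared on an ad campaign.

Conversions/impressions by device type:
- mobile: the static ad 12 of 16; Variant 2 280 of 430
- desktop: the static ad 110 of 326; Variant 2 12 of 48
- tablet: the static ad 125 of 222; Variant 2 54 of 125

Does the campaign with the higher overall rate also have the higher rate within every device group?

Mobile: the static ad 12/16 = 75.0%, Variant 2 280/430 = 65.1% → the static ad
Desktop: the static ad 110/326 = 33.7%, Variant 2 12/48 = 25.0% → the static ad
Tablet: the static ad 125/222 = 56.3%, Variant 2 54/125 = 43.2% → the static ad
Overall: the static ad 247/564 = 43.8%, Variant 2 346/603 = 57.4% → Variant 2
The static ad wins each device group but Variant 2 wins overall — the comparison reverses. The static ad's impressions skew toward desktop, which has a lower base rate.

No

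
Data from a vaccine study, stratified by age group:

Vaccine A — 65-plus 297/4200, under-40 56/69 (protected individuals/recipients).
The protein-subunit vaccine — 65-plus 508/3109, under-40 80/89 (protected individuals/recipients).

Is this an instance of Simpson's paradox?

65-plus: Vaccine A 297/4200 = 7.1%, the protein-subunit vaccine 508/3109 = 16.3% → the protein-subunit vaccine
Under-40: Vaccine A 56/69 = 81.2%, the protein-subunit vaccine 80/89 = 89.9% → the protein-subunit vaccine
Overall: Vaccine A 353/4269 = 8.3%, the protein-subunit vaccine 588/3198 = 18.4% → the protein-subunit vaccine
The protein-subunit vaccine wins overall and in every age group — no reversal.

No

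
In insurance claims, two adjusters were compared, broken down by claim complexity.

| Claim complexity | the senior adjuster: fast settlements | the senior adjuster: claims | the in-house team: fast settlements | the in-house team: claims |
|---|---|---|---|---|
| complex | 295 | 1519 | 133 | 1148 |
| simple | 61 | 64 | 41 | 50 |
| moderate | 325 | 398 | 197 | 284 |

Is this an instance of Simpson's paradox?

No

Complex: the senior adjuster 295/1519 = 19.4%, the in-house team 133/1148 = 11.6% → the senior adjuster
Simple: the senior adjuster 61/64 = 95.3%, the in-house team 41/50 = 82.0% → the senior adjuster
Moderate: the senior adjuster 325/398 = 81.7%, the in-house team 197/284 = 69.4% → the senior adjuster
Overall: the senior adjuster 681/1981 = 34.4%, the in-house team 371/1482 = 25.0% → the senior adjuster
The senior adjuster wins overall and in every claim group — no reversal.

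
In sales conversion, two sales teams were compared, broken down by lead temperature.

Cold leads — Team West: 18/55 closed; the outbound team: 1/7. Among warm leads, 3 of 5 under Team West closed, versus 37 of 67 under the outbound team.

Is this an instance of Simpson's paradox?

Cold: Team West 18/55 = 32.7%, the outbound team 1/7 = 14.3% → Team West
Warm: Team West 3/5 = 60.0%, the outbound team 37/67 = 55.2% → Team West
Overall: Team West 21/60 = 35.0%, the outbound team 38/74 = 51.4% → the outbound team
Team West wins each lead group but the outbound team wins overall — the comparison reverses. Team West's leads skew toward cold, which has a lower base rate.

Yes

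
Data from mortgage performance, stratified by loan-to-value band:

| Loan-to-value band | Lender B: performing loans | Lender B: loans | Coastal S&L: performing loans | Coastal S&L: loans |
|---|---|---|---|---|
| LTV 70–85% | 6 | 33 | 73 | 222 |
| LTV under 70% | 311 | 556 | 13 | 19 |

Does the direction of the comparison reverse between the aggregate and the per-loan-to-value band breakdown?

LTV 70–85%: Lender B 6/33 = 18.2%, Coastal S&L 73/222 = 32.9% → Coastal S&L
LTV under 70%: Lender B 311/556 = 55.9%, Coastal S&L 13/19 = 68.4% → Coastal S&L
Overall: Lender B 317/589 = 53.8%, Coastal S&L 86/241 = 35.7% → Lender B
Coastal S&L wins each loan-to-value group but Lender B wins overall — the comparison reverses. Coastal S&L's loans skew toward LTV 70–85%, which has a lower base rate.

Yes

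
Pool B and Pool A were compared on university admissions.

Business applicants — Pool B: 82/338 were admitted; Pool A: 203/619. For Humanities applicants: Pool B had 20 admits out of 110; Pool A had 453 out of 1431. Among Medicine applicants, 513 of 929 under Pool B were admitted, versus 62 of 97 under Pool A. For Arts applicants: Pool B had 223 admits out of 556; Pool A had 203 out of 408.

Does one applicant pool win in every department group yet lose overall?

Yes

Business: Pool B 82/338 = 24.3%, Pool A 203/619 = 32.8% → Pool A
Humanities: Pool B 20/110 = 18.2%, Pool A 453/1431 = 31.7% → Pool A
Medicine: Pool B 513/929 = 55.2%, Pool A 62/97 = 63.9% → Pool A
Arts: Pool B 223/556 = 40.1%, Pool A 203/408 = 49.8% → Pool A
Overall: Pool B 838/1933 = 43.4%, Pool A 921/2555 = 36.0% → Pool B
Pool A wins each department group but Pool B wins overall — the comparison reverses. Pool A's applicants skew toward Humanities, which has a lower base rate.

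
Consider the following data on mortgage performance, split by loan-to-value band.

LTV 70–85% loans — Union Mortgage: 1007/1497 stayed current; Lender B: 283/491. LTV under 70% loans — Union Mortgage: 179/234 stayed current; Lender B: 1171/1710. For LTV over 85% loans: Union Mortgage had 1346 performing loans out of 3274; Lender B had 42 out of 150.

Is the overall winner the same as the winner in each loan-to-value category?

LTV 70–85%: Union Mortgage 1007/1497 = 67.3%, Lender B 283/491 = 57.6% → Union Mortgage
LTV under 70%: Union Mortgage 179/234 = 76.5%, Lender B 1171/1710 = 68.5% → Union Mortgage
LTV over 85%: Union Mortgage 1346/3274 = 41.1%, Lender B 42/150 = 28.0% → Union Mortgage
Overall: Union Mortgage 2532/5005 = 50.6%, Lender B 1496/2351 = 63.6% → Lender B
Union Mortgage wins each loan-to-value group but Lender B wins overall — the comparison reverses. Union Mortgage's loans skew toward LTV over 85%, which has a lower base rate.

No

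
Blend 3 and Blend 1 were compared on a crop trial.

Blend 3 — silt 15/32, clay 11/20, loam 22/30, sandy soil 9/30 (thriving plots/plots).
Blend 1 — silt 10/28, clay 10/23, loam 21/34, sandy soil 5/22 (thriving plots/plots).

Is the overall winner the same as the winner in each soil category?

Silt: Blend 3 15/32 = 46.9%, Blend 1 10/28 = 35.7% → Blend 3
Clay: Blend 3 11/20 = 55.0%, Blend 1 10/23 = 43.5% → Blend 3
Loam: Blend 3 22/30 = 73.3%, Blend 1 21/34 = 61.8% → Blend 3
Sandy soil: Blend 3 9/30 = 30.0%, Blend 1 5/22 = 22.7% → Blend 3
Overall: Blend 3 57/112 = 50.9%, Blend 1 46/107 = 43.0% → Blend 3
Blend 3 wins overall and in every soil group — no reversal.

Yes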